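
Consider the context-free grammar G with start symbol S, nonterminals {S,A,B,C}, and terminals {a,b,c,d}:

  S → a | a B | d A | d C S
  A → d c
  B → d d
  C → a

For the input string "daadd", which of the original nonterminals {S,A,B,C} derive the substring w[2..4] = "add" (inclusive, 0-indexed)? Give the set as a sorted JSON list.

CNF form of G:
  S -> T0 A | T0 X3 | T2 B | a
  A -> T0 T1
  B -> T0 T0
  C -> a
  T0 -> d
  T1 -> c
  T2 -> a
  X3 -> C S

CYK table (by increasing span) — only the sub-triangle for w[2..4]:
  T[2,2] 'a' = {C,S,T2}  orig:{C,S}
  T[3,3] 'd' = {T0}  orig:{}
  T[4,4] 'd' = {T0}  orig:{}
  T[2,3] 'ad' = ∅
  T[3,4] 'dd' = {B}
  T[2,4] 'add' = {S}

Original NTs in T[2,4] deriving "add": ["S"]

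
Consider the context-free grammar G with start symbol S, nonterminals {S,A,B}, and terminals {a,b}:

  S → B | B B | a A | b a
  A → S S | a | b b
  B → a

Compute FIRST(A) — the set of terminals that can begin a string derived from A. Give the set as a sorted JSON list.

FIRST sets, iterate to fixpoint:
[1]
  A via A→a: +{a}
  A via A→b b: +{b}
  B via B→a: +{a}
  S via S→B: +{a}
  S via S→b a: +{b}
  S: {a,b}  A: {a,b}  B: {a}
[2] (no change)
  S: {a,b}  A: {a,b}  B: {a}

FIRST(A) = ["a", "b"]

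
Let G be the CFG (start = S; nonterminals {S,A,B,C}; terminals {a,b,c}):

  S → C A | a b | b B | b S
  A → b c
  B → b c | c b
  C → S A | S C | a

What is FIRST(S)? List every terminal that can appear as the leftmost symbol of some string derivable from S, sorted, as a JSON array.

Compute FIRST by fixpoint:
round 1:
  A via A→b c: +{b}
  B via B→b c: +{b}
  B via B→c b: +{c}
  C via C→a: +{a}
  S via S→C A: +{a}
  S via S→b B: +{b}
  FIRST[S]={a,b}  FIRST[A]={b}  FIRST[B]={b,c}  FIRST[C]={a}
round 2:
  C via C→S A: +{b}
  FIRST[S]={a,b}  FIRST[A]={b}  FIRST[B]={b,c}  FIRST[C]={a,b}
round 3: (stable)
  FIRST[S]={a,b}  FIRST[A]={b}  FIRST[B]={b,c}  FIRST[C]={a,b}

FIRST(S) = ["a", "b"]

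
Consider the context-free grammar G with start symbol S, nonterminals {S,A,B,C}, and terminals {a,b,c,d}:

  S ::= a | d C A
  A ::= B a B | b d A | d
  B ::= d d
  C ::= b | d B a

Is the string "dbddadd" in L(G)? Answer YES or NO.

Convert to CNF:
  S -> T2 X6 | a
  A -> B X3 | T1 X4 | d
  B -> T2 T2
  C -> T2 X5 | b
  T0 -> a
  T1 -> b
  T2 -> d
  X3 -> T0 B
  X4 -> T2 A
  X5 -> B T0
  X6 -> C A

CYK fill:
  T[0,0] 'd' = {A,T2}  orig:{A}
  T[1,1] 'b' = {C,T1}  orig:{C}
  T[2,2] 'd' = {A,T2}  orig:{A}
  T[3,3] 'd' = {A,T2}  orig:{A}
  T[4,4] 'a' = {S,T0}  orig:{S}
  T[5,5] 'd' = {A,T2}  orig:{A}
  T[6,6] 'd' = {A,T2}  orig:{A}
  T[0,1] 'db' = ∅
  T[1,2] 'bd' = {X6}  orig:{}
  T[2,3] 'dd' = {B,X4}  orig:{B}
  T[3,4] 'da' = ∅
  T[4,5] 'ad' = ∅
  T[5,6] 'dd' = {B,X4}  orig:{B}
  T[0,2] 'dbd' = {S}
  T[1,3] 'bdd' = {A}
  T[2,4] 'dda' = {X5}  orig:{}
  T[3,5] 'dad' = ∅
  T[4,6] 'add' = {X3}  orig:{}
  T[0,3] 'dbdd' = {X4}  orig:{}
  T[1,4] 'bdda' = ∅
  T[2,5] 'ddad' = ∅
  T[3,6] 'dadd' = ∅
  T[0,4] 'dbdda' = ∅
  T[1,5] 'bddad' = ∅
  T[2,6] 'ddadd' = {A}
  T[0,5] 'dbddad' = ∅
  T[1,6] 'bddadd' = {X6}  orig:{}
  T[0,6] 'dbddadd' = {S}

S ∈ T[0,6] ⇒ YES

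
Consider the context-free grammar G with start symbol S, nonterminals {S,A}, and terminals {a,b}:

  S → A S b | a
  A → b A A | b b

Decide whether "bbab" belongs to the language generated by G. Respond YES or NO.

Convert to CNF:
  S -> A X2 | a
  A -> T0 T0 | T0 X1
  T0 -> b
  X1 -> A A
  X2 -> S T0

CYK table (by increasing span):
  cell(0,0) b: {T0}  orig:{}
  cell(1,1) b: {T0}  orig:{}
  cell(2,2) a: {S}
  cell(3,3) b: {T0}  orig:{}
  cell(0,1) bb: {A}
  cell(1,2) ba: ∅
  cell(2,3) ab: {X2}  orig:{}
  cell(0,2) bba: ∅
  cell(1,3) bab: ∅
  cell(0,3) bbab: {S}

S ∈ T[0,3] ⇒ YES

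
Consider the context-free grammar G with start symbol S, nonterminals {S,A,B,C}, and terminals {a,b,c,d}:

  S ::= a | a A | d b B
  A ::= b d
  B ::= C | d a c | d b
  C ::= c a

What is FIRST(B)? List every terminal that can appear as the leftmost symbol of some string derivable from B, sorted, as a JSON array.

Compute FIRST by fixpoint:
pass 1:
  A via A→b d: +{b}
  B via B→d a c: +{d}
  C via C→c a: +{c}
  S via S→a: +{a}
  S via S→d b B: +{d}
  S: {a,d}  A: {b}  B: {d}  C: {c}
pass 2:
  B via B→C: +{c}
  S: {a,d}  A: {b}  B: {c,d}  C: {c}
pass 3: (no change)
  S: {a,d}  A: {b}  B: {c,d}  C: {c}

FIRST(B) = ["c", "d"]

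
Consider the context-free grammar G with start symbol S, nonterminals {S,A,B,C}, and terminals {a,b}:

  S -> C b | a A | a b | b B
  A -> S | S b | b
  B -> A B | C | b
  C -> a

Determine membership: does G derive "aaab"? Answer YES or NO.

CNF form of G:
  S -> C T0 | T0 B | T1 A | T1 T0
  A -> C T0 | S T0 | T0 B | T1 A | T1 T0 | b
  B -> A B | a | b
  C -> a
  T0 -> b
  T1 -> a

CYK table (by increasing span):
  T[0,0] 'a' = {B,C,T1}  orig:{B,C}
  T[1,1] 'a' = {B,C,T1}  orig:{B,C}
  T[2,2] 'a' = {B,C,T1}  orig:{B,C}
  T[3,3] 'b' = {A,B,T0}  orig:{A,B}
  T[0,1] 'aa' = ∅
  T[1,2] 'aa' = ∅
  T[2,3] 'ab' = {A,S}
  T[0,2] 'aaa' = ∅
  T[1,3] 'aab' = {A,S}
  T[0,3] 'aaab' = {A,S}

S ∈ T[0,3] ⇒ YES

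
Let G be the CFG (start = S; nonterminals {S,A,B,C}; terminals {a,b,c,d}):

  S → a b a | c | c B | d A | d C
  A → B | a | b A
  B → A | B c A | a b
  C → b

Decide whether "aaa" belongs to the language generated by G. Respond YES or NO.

CNF form of G:
  S -> T0 B | T1 X6 | T3 A | T3 C | c
  A -> B X4 | T1 T2 | T2 A | a
  B -> B X5 | T1 T2 | T2 A | a
  C -> b
  T0 -> c
  T1 -> a
  T2 -> b
  T3 -> d
  X4 -> T0 A
  X5 -> T0 A
  X6 -> T2 T1

Fill CYK table bottom-up:
  T[0,0] 'a' = {A,B,T1}  orig:{A,B}
  T[1,1] 'a' = {A,B,T1}  orig:{A,B}
  T[2,2] 'a' = {A,B,T1}  orig:{A,B}
  T[0,1] 'aa' = ∅
  T[1,2] 'aa' = ∅
  T[0,2] 'aaa' = ∅

S ∉ T[0,2] ⇒ NO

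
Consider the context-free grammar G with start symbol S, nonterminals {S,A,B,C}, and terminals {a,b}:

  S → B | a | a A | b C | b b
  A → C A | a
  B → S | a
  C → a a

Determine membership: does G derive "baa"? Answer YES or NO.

CNF form of G:
  S -> T0 A | T1 C | T1 T1 | a
  A -> C A | a
  B -> T0 A | T1 C | T1 T1 | a
  C -> T0 T0
  T0 -> a
  T1 -> b

CYK table (by increasing span):
  cell(0,0) b: {T1}  orig:{}
  cell(1,1) a: {A,B,S,T0}  orig:{A,B,S}
  cell(2,2) a: {A,B,S,T0}  orig:{A,B,S}
  cell(0,1) ba: ∅
  cell(1,2) aa: {B,C,S}
  cell(0,2) baa: {B,S}

S ∈ T[0,2] ⇒ YES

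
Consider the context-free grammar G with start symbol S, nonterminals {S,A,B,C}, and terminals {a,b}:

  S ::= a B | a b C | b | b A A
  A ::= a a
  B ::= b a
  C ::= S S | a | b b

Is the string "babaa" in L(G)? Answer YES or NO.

CNF form of G:
  S -> T0 B | T0 X2 | T1 X3 | b
  A -> T0 T0
  B -> T1 T0
  C -> S S | T1 T1 | a
  T0 -> a
  T1 -> b
  X2 -> T1 C
  X3 -> A A

CYK fill:
  cell(0,0) b: {S,T1}  orig:{S}
  cell(1,1) a: {C,T0}  orig:{C}
  cell(2,2) b: {S,T1}  orig:{S}
  cell(3,3) a: {C,T0}  orig:{C}
  cell(4,4) a: {C,T0}  orig:{C}
  cell(0,1) ba: {B,X2}  orig:{B}
  cell(1,2) ab: ∅
  cell(2,3) ba: {B,X2}  orig:{B}
  cell(3,4) aa: {A}
  cell(0,2) bab: ∅
  cell(1,3) aba: {S}
  cell(2,4) baa: ∅
  cell(0,3) baba: {C}
  cell(1,4) abaa: ∅
  cell(0,4) babaa: ∅

S ∉ T[0,4] ⇒ NO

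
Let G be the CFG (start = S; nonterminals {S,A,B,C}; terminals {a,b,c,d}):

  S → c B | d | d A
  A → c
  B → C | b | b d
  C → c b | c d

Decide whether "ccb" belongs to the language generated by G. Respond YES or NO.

Convert to CNF:
  S -> T1 A | T2 B | d
  A -> c
  B -> T0 T1 | T2 T0 | T2 T1 | b
  C -> T2 T0 | T2 T1
  T0 -> b
  T1 -> d
  T2 -> c

CYK table (by increasing span):
  cell(0,0) c: {A,T2}  orig:{A}
  cell(1,1) c: {A,T2}  orig:{A}
  cell(2,2) b: {B,T0}  orig:{B}
  cell(0,1) cc: ∅
  cell(1,2) cb: {B,C,S}
  cell(0,2) ccb: {S}

S ∈ T[0,2] ⇒ YES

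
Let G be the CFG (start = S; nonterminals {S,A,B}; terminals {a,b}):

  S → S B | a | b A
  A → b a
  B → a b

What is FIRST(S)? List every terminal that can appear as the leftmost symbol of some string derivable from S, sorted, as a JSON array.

FIRST iteration:
pass 1:
  A via A→b a: +{b}
  B via B→a b: +{a}
  S via S→a: +{a}
  S via S→b A: +{b}
  S: {a,b}  A: {b}  B: {a}
pass 2: — fixpoint
  S: {a,b}  A: {b}  B: {a}

FIRST(S) = ["a", "b"]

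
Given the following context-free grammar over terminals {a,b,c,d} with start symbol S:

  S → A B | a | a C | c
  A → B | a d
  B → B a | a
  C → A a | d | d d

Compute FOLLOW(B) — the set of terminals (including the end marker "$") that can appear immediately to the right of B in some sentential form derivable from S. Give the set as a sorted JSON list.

Compute FIRST by fixpoint:
iter 1:
  A via A→a d: +{a}
  B via B→a: +{a}
  C via C→A a: +{a}
  C via C→d: +{d}
  S via S→A B: +{a}
  S via S→c: +{c}
  FIRST[S]={a,c}  FIRST[A]={a}  FIRST[B]={a}  FIRST[C]={a,d}
iter 2: (no change)
  FIRST[S]={a,c}  FIRST[A]={a}  FIRST[B]={a}  FIRST[C]={a,d}

FOLLOW iteration:
initialize: $ ∈ FOLLOW(S)
iter 1:
  B→B a: FOLLOW(B) ⊇ FIRST(a) = {a}; new: +{a}
  C→A a: FOLLOW(A) ⊇ FIRST(a) = {a}; new: +{a}
  S→A B: FOLLOW(B) ⊇ FOLLOW(S) ⊇ {$}; new: +{$}
  S→a C: FOLLOW(C) ⊇ FOLLOW(S) ⊇ {$}; new: +{$}
  S: {$}  A: {a}  B: {$,a}  C: {$}
iter 2: (stable)
  S: {$}  A: {a}  B: {$,a}  C: {$}

FOLLOW(B) = ["$", "a"]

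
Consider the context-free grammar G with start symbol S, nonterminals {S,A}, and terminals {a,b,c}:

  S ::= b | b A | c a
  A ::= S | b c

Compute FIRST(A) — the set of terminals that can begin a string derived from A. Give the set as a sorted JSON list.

FIRST iteration:
pass 1:
  A via A→b c: +{b}
  S via S→b: +{b}
  S via S→c a: +{c}
  FIRST(S)={b,c}  FIRST(A)={b}
pass 2:
  A via A→S: +{c}
  FIRST(S)={b,c}  FIRST(A)={b,c}
pass 3: — fixpoint
  FIRST(S)={b,c}  FIRST(A)={b,c}

FIRST(A) = ["b", "c"]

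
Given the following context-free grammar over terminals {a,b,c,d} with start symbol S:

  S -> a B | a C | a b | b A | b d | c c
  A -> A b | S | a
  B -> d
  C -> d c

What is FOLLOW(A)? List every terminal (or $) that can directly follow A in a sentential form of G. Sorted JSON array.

FIRST sets, iterate to fixpoint:
[1]
  A via A→a: +{a}
  B via B→d: +{d}
  C via C→d c: +{d}
  S via S→a B: +{a}
  S via S→b A: +{b}
  S via S→c c: +{c}
  S: {a,b,c}  A: {a}  B: {d}  C: {d}
[2]
  A via A→S: +{b,c}
  S: {a,b,c}  A: {a,b,c}  B: {d}  C: {d}
[3] (no change)
  S: {a,b,c}  A: {a,b,c}  B: {d}  C: {d}

FOLLOW sets:
initialize: $ ∈ FOLLOW(S)
pass 1:
  A→A b: FOLLOW(A) ⊇ FIRST(b) = {b}; new: +{b}
  A→S: FOLLOW(S) ⊇ FOLLOW(A) ⊇ {b}; new: +{b}
  S→a B: FOLLOW(B) ⊇ FOLLOW(S) ⊇ {$,b}; new: +{$,b}
  S→a C: FOLLOW(C) ⊇ FOLLOW(S) ⊇ {$,b}; new: +{$,b}
  S→b A: FOLLOW(A) ⊇ FOLLOW(S) ⊇ {$,b}; new: +{$}
  S: {$,b}  A: {$,b}  B: {$,b}  C: {$,b}
pass 2: (no change)
  S: {$,b}  A: {$,b}  B: {$,b}  C: {$,b}

FOLLOW(A) = ["$", "b"]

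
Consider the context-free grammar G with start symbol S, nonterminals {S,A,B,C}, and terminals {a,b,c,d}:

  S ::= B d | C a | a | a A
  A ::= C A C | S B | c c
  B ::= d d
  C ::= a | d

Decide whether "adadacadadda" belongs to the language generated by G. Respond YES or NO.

Convert to CNF:
  S -> B T1 | C T2 | T2 A | a
  A -> C X3 | S B | T0 T0
  B -> T1 T1
  C -> a | d
  T0 -> c
  T1 -> d
  T2 -> a
  X3 -> A C

CYK table (by increasing span):
  T[0,0] 'a' = {C,S,T2}  orig:{C,S}
  T[1,1] 'd' = {C,T1}  orig:{C}
  T[2,2] 'a' = {C,S,T2}  orig:{C,S}
  T[3,3] 'd' = {C,T1}  orig:{C}
  T[4,4] 'a' = {C,S,T2}  orig:{C,S}
  T[5,5] 'c' = {T0}  orig:{}
  T[6,6] 'a' = {C,S,T2}  orig:{C,S}
  T[7,7] 'd' = {C,T1}  orig:{C}
  T[8,8] 'a' = {C,S,T2}  orig:{C,S}
  T[9,9] 'd' = {C,T1}  orig:{C}
  T[10,10] 'd' = {C,T1}  orig:{C}
  T[11,11] 'a' = {C,S,T2}  orig:{C,S}
  T[0,1] 'ad' = ∅
  T[1,2] 'da' = {S}
  T[2,3] 'ad' = ∅
  T[3,4] 'da' = {S}
  T[4,5] 'ac' = ∅
  T[5,6] 'ca' = ∅
  T[6,7] 'ad' = ∅
  T[7,8] 'da' = {S}
  T[8,9] 'ad' = ∅
  T[9,10] 'dd' = {B}
  T[10,11] 'da' = {S}
  T[0,2] 'ada' = ∅
  T[1,3] 'dad' = ∅
  T[2,4] 'ada' = ∅
  T[3,5] 'dac' = ∅
  T[4,6] 'aca' = ∅
  T[5,7] 'cad' = ∅
  T[6,8] 'ada' = ∅
  T[7,9] 'dad' = ∅
  T[8,10] 'add' = {A}
  T[9,11] 'dda' = ∅
  T[0,3] 'adad' = ∅
  T[1,4] 'dada' = ∅
  T[2,5] 'adac' = ∅
  T[3,6] 'daca' = ∅
  T[4,7] 'acad' = ∅
  T[5,8] 'cada' = ∅
  T[6,9] 'adad' = ∅
  T[7,10] 'dadd' = {A}
  T[8,11] 'adda' = {X3}  orig:{}
  T[0,4] 'adada' = ∅
  T[1,5] 'dadac' = ∅
  T[2,6] 'adaca' = ∅
  T[3,7] 'dacad' = ∅
  T[4,8] 'acada' = ∅
  T[5,9] 'cadad' = ∅
  T[6,10] 'adadd' = {S}
  T[7,11] 'dadda' = {A,X3}  orig:{A}
  T[0,5] 'adadac' = ∅
  T[1,6] 'dadaca' = ∅
  T[2,7] 'adacad' = ∅
  T[3,8] 'dacada' = ∅
  T[4,9] 'acadad' = ∅
  T[5,10] 'cadadd' = ∅
  T[6,11] 'adadda' = {A,S}
  T[0,6] 'adadaca' = ∅
  T[1,7] 'dadacad' = ∅
  T[2,8] 'adacada' = ∅
  T[3,9] 'dacadad' = ∅
  T[4,10] 'acadadd' = ∅
  T[5,11] 'cadadda' = ∅
  T[0,7] 'adadacad' = ∅
  T[1,8] 'dadacada' = ∅
  T[2,9] 'adacadad' = ∅
  T[3,10] 'dacadadd' = ∅
  T[4,11] 'acadadda' = ∅
  T[0,8] 'adadacada' = ∅
  T[1,9] 'dadacadad' = ∅
  T[2,10] 'adacadadd' = ∅
  T[3,11] 'dacadadda' = ∅
  T[0,9] 'adadacadad' = ∅
  T[1,10] 'dadacadadd' = ∅
  T[2,11] 'adacadadda' = ∅
  T[0,10] 'adadacadadd' = ∅
  T[1,11] 'dadacadadda' = ∅
  T[0,11] 'adadacadadda' = ∅

S ∉ T[0,11] ⇒ NO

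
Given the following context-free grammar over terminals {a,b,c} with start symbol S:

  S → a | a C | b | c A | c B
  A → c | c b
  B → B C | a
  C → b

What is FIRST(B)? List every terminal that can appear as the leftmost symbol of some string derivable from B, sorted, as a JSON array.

FIRST iteration:
round 1:
  A via A→c: +{c}
  B via B→a: +{a}
  C via C→b: +{b}
  S via S→a: +{a}
  S via S→b: +{b}
  S via S→c A: +{c}
  S: {a,b,c}  A: {c}  B: {a}  C: {b}
round 2: (stable)
  S: {a,b,c}  A: {c}  B: {a}  C: {b}

FIRST(B) = ["a"]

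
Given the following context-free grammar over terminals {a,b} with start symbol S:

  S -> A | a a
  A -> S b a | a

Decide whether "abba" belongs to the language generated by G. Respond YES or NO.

CNF form of G:
  S -> S X3 | T1 T1 | a
  A -> S X2 | a
  T0 -> b
  T1 -> a
  X2 -> T0 T1
  X3 -> T0 T1

CYK table (by increasing span):
  [0..0]={A,S,T1}  "a"  orig:{A,S}
  [1..1]={T0}  "b"  orig:{}
  [2..2]={T0}  "b"  orig:{}
  [3..3]={A,S,T1}  "a"  orig:{A,S}
  [0..1]=∅  "ab"
  [1..2]=∅  "bb"
  [2..3]={X2,X3}  "ba"  orig:{}
  [0..2]=∅  "abb"
  [1..3]=∅  "bba"
  [0..3]=∅  "abba"

S ∉ T[0,3] ⇒ NO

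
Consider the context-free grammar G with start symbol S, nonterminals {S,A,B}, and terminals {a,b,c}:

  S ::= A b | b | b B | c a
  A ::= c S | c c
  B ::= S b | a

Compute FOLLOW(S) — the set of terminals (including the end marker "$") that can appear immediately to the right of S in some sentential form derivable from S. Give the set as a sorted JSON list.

Compute FIRST by fixpoint:
[1]
  A via A→c S: +{c}
  B via B→a: +{a}
  S via S→A b: +{c}
  S via S→b: +{b}
  FIRST[S]={b,c}  FIRST[A]={c}  FIRST[B]={a}
[2]
  B via B→S b: +{b,c}
  FIRST[S]={b,c}  FIRST[A]={c}  FIRST[B]={a,b,c}
[3] — fixpoint
  FIRST[S]={b,c}  FIRST[A]={c}  FIRST[B]={a,b,c}

Compute FOLLOW by fixpoint:
FOLLOW(S) := {$}
pass 1:
  B→S b: FOLLOW(S) ⊇ FIRST(b) = {b}; new: +{b}
  S→A b: FOLLOW(A) ⊇ FIRST(b) = {b}; new: +{b}
  S→b B: FOLLOW(B) ⊇ FOLLOW(S) ⊇ {$,b}; new: +{$,b}
  FOLLOW(S)={$,b}  FOLLOW(A)={b}  FOLLOW(B)={$,b}
pass 2: done
  FOLLOW(S)={$,b}  FOLLOW(A)={b}  FOLLOW(B)={$,b}

FOLLOW(S) = ["$", "b"]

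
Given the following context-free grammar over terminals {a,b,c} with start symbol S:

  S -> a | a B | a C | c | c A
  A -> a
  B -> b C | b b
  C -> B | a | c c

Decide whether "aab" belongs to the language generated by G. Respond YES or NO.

CNF form of G:
  S -> T1 A | T2 B | T2 C | a | c
  A -> a
  B -> T0 C | T0 T0
  C -> T0 C | T0 T0 | T1 T1 | a
  T0 -> b
  T1 -> c
  T2 -> a

CYK fill:
  T[0,0] 'a' = {A,C,S,T2}  orig:{A,C,S}
  T[1,1] 'a' = {A,C,S,T2}  orig:{A,C,S}
  T[2,2] 'b' = {T0}  orig:{}
  T[0,1] 'aa' = {S}
  T[1,2] 'ab' = ∅
  T[0,2] 'aab' = ∅

S ∉ T[0,2] ⇒ NO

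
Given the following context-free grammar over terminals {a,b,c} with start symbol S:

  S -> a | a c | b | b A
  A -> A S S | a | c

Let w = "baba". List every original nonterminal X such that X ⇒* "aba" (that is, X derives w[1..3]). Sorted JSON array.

Convert to CNF:
  S -> T0 T1 | T2 A | a | b
  A -> A X3 | a | c
  T0 -> a
  T1 -> c
  T2 -> b
  X3 -> S S

CYK fill, restricted to cells inside w[1..3]:
  [1..1]={A,S,T0}  "a"  orig:{A,S}
  [2..2]={S,T2}  "b"  orig:{S}
  [3..3]={A,S,T0}  "a"  orig:{A,S}
  [1..2]={X3}  "ab"  orig:{}
  [2..3]={S,X3}  "ba"  orig:{S}
  [1..3]={A,X3}  "aba"  orig:{A}

Original NTs in T[1,3] deriving "aba": ["A"]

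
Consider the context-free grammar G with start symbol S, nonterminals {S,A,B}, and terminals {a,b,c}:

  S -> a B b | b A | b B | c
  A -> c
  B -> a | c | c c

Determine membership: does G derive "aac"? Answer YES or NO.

CNF form of G:
  S -> T1 X3 | T2 A | T2 B | c
  A -> c
  B -> T0 T0 | a | c
  T0 -> c
  T1 -> a
  T2 -> b
  X3 -> B T2

Fill CYK table bottom-up:
  T[0,0] 'a' = {B,T1}  orig:{B}
  T[1,1] 'a' = {B,T1}  orig:{B}
  T[2,2] 'c' = {A,B,S,T0}  orig:{A,B,S}
  T[0,1] 'aa' = ∅
  T[1,2] 'ac' = ∅
  T[0,2] 'aac' = ∅

S ∉ T[0,2] ⇒ NO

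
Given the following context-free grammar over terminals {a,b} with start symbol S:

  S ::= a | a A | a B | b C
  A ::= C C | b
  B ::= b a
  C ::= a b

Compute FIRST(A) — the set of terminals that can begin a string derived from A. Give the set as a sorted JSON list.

FIRST iteration:
[1]
  A via A→b: +{b}
  B via B→b a: +{b}
  C via C→a b: +{a}
  S via S→a: +{a}
  S via S→b C: +{b}
  FIRST(S)={a,b}  FIRST(A)={b}  FIRST(B)={b}  FIRST(C)={a}
[2]
  A via A→C C: +{a}
  FIRST(S)={a,b}  FIRST(A)={a,b}  FIRST(B)={b}  FIRST(C)={a}
[3] (stable)
  FIRST(S)={a,b}  FIRST(A)={a,b}  FIRST(B)={b}  FIRST(C)={a}

FIRST(A) = ["a", "b"]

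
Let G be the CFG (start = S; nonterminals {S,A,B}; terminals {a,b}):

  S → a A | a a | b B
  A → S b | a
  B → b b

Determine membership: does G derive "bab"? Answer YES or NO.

CNF form of G:
  S -> T0 B | T1 A | T1 T1
  A -> S T0 | a
  B -> T0 T0
  T0 -> b
  T1 -> a

Fill CYK table bottom-up:
  [0..0]={T0}  "b"  orig:{}
  [1..1]={A,T1}  "a"  orig:{A}
  [2..2]={T0}  "b"  orig:{}
  [0..1]=∅  "ba"
  [1..2]=∅  "ab"
  [0..2]=∅  "bab"

S ∉ T[0,2] ⇒ NO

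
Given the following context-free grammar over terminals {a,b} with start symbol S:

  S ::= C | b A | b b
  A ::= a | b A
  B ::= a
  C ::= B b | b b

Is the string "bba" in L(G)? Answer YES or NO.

CNF form of G:
  S -> B T0 | T0 A | T0 T0
  A -> T0 A | a
  B -> a
  C -> B T0 | T0 T0
  T0 -> b

Fill CYK table bottom-up:
  T[0,0] 'b' = {T0}  orig:{}
  T[1,1] 'b' = {T0}  orig:{}
  T[2,2] 'a' = {A,B}
  T[0,1] 'bb' = {C,S}
  T[1,2] 'ba' = {A,S}
  T[0,2] 'bba' = {A,S}

S ∈ T[0,2] ⇒ YES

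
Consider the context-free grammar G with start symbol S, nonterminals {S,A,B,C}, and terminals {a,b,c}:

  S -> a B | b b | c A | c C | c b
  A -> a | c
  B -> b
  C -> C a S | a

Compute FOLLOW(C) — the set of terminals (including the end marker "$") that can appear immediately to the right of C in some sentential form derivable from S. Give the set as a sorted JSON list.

FIRST sets, iterate to fixpoint:
[1]
  A via A→a: +{a}
  A via A→c: +{c}
  B via B→b: +{b}
  C via C→a: +{a}
  S via S→a B: +{a}
  S via S→b b: +{b}
  S via S→c A: +{c}
  S: {a,b,c}  A: {a,c}  B: {b}  C: {a}
[2] (stable)
  S: {a,b,c}  A: {a,c}  B: {b}  C: {a}

Compute FOLLOW by fixpoint:
seed FOLLOW(S) with $
round 1:
  C→C a S: FOLLOW(C) ⊇ FIRST(a) = {a}; new: +{a}
  C→C a S: FOLLOW(S) ⊇ FOLLOW(C) ⊇ {a}; new: +{a}
  S→a B: FOLLOW(B) ⊇ FOLLOW(S) ⊇ {$,a}; new: +{$,a}
  S→c A: FOLLOW(A) ⊇ FOLLOW(S) ⊇ {$,a}; new: +{$,a}
  S→c C: FOLLOW(C) ⊇ FOLLOW(S) ⊇ {$,a}; new: +{$}
  FOLLOW[S]={$,a}  FOLLOW[A]={$,a}  FOLLOW[B]={$,a}  FOLLOW[C]={$,a}
round 2: (no change)
  FOLLOW[S]={$,a}  FOLLOW[A]={$,a}  FOLLOW[B]={$,a}  FOLLOW[C]={$,a}

FOLLOW(C) = ["$", "a"]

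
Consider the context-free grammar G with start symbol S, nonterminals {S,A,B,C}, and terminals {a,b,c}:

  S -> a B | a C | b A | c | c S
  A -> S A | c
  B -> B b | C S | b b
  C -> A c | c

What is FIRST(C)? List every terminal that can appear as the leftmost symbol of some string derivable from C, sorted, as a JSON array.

Compute FIRST by fixpoint:
pass 1:
  A via A→c: +{c}
  B via B→b b: +{b}
  C via C→A c: +{c}
  S via S→a B: +{a}
  S via S→b A: +{b}
  S via S→c: +{c}
  FIRST(S)={a,b,c}  FIRST(A)={c}  FIRST(B)={b}  FIRST(C)={c}
pass 2:
  A via A→S A: +{a,b}
  B via B→C S: +{c}
  C via C→A c: +{a,b}
  FIRST(S)={a,b,c}  FIRST(A)={a,b,c}  FIRST(B)={b,c}  FIRST(C)={a,b,c}
pass 3:
  B via B→C S: +{a}
  FIRST(S)={a,b,c}  FIRST(A)={a,b,c}  FIRST(B)={a,b,c}  FIRST(C)={a,b,c}
pass 4: (no change)
  FIRST(S)={a,b,c}  FIRST(A)={a,b,c}  FIRST(B)={a,b,c}  FIRST(C)={a,b,c}

FIRST(C) = ["a", "b", "c"]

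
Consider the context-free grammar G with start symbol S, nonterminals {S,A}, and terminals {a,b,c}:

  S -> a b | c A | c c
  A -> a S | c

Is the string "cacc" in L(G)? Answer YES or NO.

CNF form of G:
  S -> T0 T1 | T2 A | T2 T2
  A -> T0 S | c
  T0 -> a
  T1 -> b
  T2 -> c

Fill CYK table bottom-up:
  [0..0]={A,T2}  "c"  orig:{A}
  [1..1]={T0}  "a"  orig:{}
  [2..2]={A,T2}  "c"  orig:{A}
  [3..3]={A,T2}  "c"  orig:{A}
  [0..1]=∅  "ca"
  [1..2]=∅  "ac"
  [2..3]={S}  "cc"
  [0..2]=∅  "cac"
  [1..3]={A}  "acc"
  [0..3]={S}  "cacc"

S ∈ T[0,3] ⇒ YES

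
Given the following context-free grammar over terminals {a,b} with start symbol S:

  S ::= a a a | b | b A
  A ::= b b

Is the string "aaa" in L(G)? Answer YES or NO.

Convert to CNF:
  S -> T0 A | T1 X2 | b
  A -> T0 T0
  T0 -> b
  T1 -> a
  X2 -> T1 T1

CYK fill:
  T[0,0] 'a' = {T1}  orig:{}
  T[1,1] 'a' = {T1}  orig:{}
  T[2,2] 'a' = {T1}  orig:{}
  T[0,1] 'aa' = {X2}  orig:{}
  T[1,2] 'aa' = {X2}  orig:{}
  T[0,2] 'aaa' = {S}

S ∈ T[0,2] ⇒ YES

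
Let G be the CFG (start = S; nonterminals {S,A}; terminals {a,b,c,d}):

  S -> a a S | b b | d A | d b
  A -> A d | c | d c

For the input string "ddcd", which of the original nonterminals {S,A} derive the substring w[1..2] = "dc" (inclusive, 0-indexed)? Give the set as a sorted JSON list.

CNF form of G:
  S -> T0 A | T0 T3 | T2 X4 | T3 T3
  A -> A T0 | T0 T1 | c
  T0 -> d
  T1 -> c
  T2 -> a
  T3 -> b
  X4 -> T2 S

CYK table (by increasing span) — only the sub-triangle for w[1..2]:
  [1..1]={T0}  "d"  orig:{}
  [2..2]={A,T1}  "c"  orig:{A}
  [1..2]={A,S}  "dc"

Original NTs in T[1,2] deriving "dc": ["A", "S"]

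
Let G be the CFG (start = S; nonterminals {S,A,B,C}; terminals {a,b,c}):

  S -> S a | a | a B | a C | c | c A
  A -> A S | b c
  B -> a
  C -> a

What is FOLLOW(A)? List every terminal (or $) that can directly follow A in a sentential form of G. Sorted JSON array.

Compute FIRST by fixpoint:
iter 1:
  A via A→b c: +{b}
  B via B→a: +{a}
  C via C→a: +{a}
  S via S→a: +{a}
  S via S→c: +{c}
  FIRST(S)={a,c}  FIRST(A)={b}  FIRST(B)={a}  FIRST(C)={a}
iter 2: done
  FIRST(S)={a,c}  FIRST(A)={b}  FIRST(B)={a}  FIRST(C)={a}

Compute FOLLOW by fixpoint:
seed FOLLOW(S) with $
iter 1:
  A→A S: FOLLOW(A) ⊇ FIRST(S) = {a,c}; new: +{a,c}
  A→A S: FOLLOW(S) ⊇ FOLLOW(A) ⊇ {a,c}; new: +{a,c}
  S→a B: FOLLOW(B) ⊇ FOLLOW(S) ⊇ {$,a,c}; new: +{$,a,c}
  S→a C: FOLLOW(C) ⊇ FOLLOW(S) ⊇ {$,a,c}; new: +{$,a,c}
  S→c A: FOLLOW(A) ⊇ FOLLOW(S) ⊇ {$,a,c}; new: +{$}
  FOLLOW(S)={$,a,c}  FOLLOW(A)={$,a,c}  FOLLOW(B)={$,a,c}  FOLLOW(C)={$,a,c}
iter 2: — fixpoint
  FOLLOW(S)={$,a,c}  FOLLOW(A)={$,a,c}  FOLLOW(B)={$,a,c}  FOLLOW(C)={$,a,c}

FOLLOW(A) = ["$", "a", "c"]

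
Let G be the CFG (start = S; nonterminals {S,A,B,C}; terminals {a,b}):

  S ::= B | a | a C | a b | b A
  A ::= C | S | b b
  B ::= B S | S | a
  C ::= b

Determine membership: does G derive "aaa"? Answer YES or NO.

CNF form of G:
  S -> B S | T0 C | T0 T1 | T1 A | a
  A -> B S | T0 C | T0 T1 | T1 A | T1 T1 | a | b
  B -> B S | T0 C | T0 T1 | T1 A | a
  C -> b
  T0 -> a
  T1 -> b

Fill CYK table bottom-up:
  T[0,0] 'a' = {A,B,S,T0}  orig:{A,B,S}
  T[1,1] 'a' = {A,B,S,T0}  orig:{A,B,S}
  T[2,2] 'a' = {A,B,S,T0}  orig:{A,B,S}
  T[0,1] 'aa' = {A,B,S}
  T[1,2] 'aa' = {A,B,S}
  T[0,2] 'aaa' = {A,B,S}

S ∈ T[0,2] ⇒ YES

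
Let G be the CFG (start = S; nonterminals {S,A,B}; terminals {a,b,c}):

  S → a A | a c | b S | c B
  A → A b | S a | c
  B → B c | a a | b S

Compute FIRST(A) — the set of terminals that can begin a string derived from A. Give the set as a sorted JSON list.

FIRST sets, iterate to fixpoint:
iter 1:
  A via A→c: +{c}
  B via B→a a: +{a}
  B via B→b S: +{b}
  S via S→a A: +{a}
  S via S→b S: +{b}
  S via S→c B: +{c}
  FIRST(S)={a,b,c}  FIRST(A)={c}  FIRST(B)={a,b}
iter 2:
  A via A→S a: +{a,b}
  FIRST(S)={a,b,c}  FIRST(A)={a,b,c}  FIRST(B)={a,b}
iter 3: — fixpoint
  FIRST(S)={a,b,c}  FIRST(A)={a,b,c}  FIRST(B)={a,b}

FIRST(A) = ["a", "b", "c"]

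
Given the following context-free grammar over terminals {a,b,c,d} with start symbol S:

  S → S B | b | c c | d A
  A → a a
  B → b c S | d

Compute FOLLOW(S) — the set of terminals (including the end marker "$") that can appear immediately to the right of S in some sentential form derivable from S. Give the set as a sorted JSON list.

FIRST sets, iterate to fixpoint:
[1]
  A via A→a a: +{a}
  B via B→b c S: +{b}
  B via B→d: +{d}
  S via S→b: +{b}
  S via S→c c: +{c}
  S via S→d A: +{d}
  FIRST(S)={b,c,d}  FIRST(A)={a}  FIRST(B)={b,d}
[2] — fixpoint
  FIRST(S)={b,c,d}  FIRST(A)={a}  FIRST(B)={b,d}

FOLLOW sets:
seed FOLLOW(S) with $
iter 1:
  S→S B: FOLLOW(S) ⊇ FIRST(B) = {b,d}; new: +{b,d}
  S→S B: FOLLOW(B) ⊇ FOLLOW(S) ⊇ {$,b,d}; new: +{$,b,d}
  S→d A: FOLLOW(A) ⊇ FOLLOW(S) ⊇ {$,b,d}; new: +{$,b,d}
  S: {$,b,d}  A: {$,b,d}  B: {$,b,d}
iter 2: (stable)
  S: {$,b,d}  A: {$,b,d}  B: {$,b,d}

FOLLOW(S) = ["$", "b", "d"]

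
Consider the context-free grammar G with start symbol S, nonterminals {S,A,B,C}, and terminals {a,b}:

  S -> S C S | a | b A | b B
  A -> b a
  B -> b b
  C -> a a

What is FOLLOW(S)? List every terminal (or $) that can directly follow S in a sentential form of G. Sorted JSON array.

FIRST iteration:
round 1:
  A via A→b a: +{b}
  B via B→b b: +{b}
  C via C→a a: +{a}
  S via S→a: +{a}
  S via S→b A: +{b}
  S: {a,b}  A: {b}  B: {b}  C: {a}
round 2: (no change)
  S: {a,b}  A: {b}  B: {b}  C: {a}

FOLLOW iteration:
initialize: $ ∈ FOLLOW(S)
round 1:
  S→S C S: FOLLOW(S) ⊇ FIRST(C) = {a}; new: +{a}
  S→S C S: FOLLOW(C) ⊇ FIRST(S) = {a,b}; new: +{a,b}
  S→b A: FOLLOW(A) ⊇ FOLLOW(S) ⊇ {$,a}; new: +{$,a}
  S→b B: FOLLOW(B) ⊇ FOLLOW(S) ⊇ {$,a}; new: +{$,a}
  FOLLOW[S]={$,a}  FOLLOW[A]={$,a}  FOLLOW[B]={$,a}  FOLLOW[C]={a,b}
round 2: (no change)
  FOLLOW[S]={$,a}  FOLLOW[A]={$,a}  FOLLOW[B]={$,a}  FOLLOW[C]={a,b}

FOLLOW(S) = ["$", "a"]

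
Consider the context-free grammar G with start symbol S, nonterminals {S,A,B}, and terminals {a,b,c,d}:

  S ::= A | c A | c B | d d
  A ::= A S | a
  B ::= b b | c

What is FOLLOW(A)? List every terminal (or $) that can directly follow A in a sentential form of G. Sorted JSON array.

FIRST sets, iterate to fixpoint:
round 1:
  A via A→a: +{a}
  B via B→b b: +{b}
  B via B→c: +{c}
  S via S→A: +{a}
  S via S→c A: +{c}
  S via S→d d: +{d}
  FIRST(S)={a,c,d}  FIRST(A)={a}  FIRST(B)={b,c}
round 2: (no change)
  FIRST(S)={a,c,d}  FIRST(A)={a}  FIRST(B)={b,c}

FOLLOW iteration:
initialize: $ ∈ FOLLOW(S)
round 1:
  A→A S: FOLLOW(A) ⊇ FIRST(S) = {a,c,d}; new: +{a,c,d}
  A→A S: FOLLOW(S) ⊇ FOLLOW(A) ⊇ {a,c,d}; new: +{a,c,d}
  S→A: FOLLOW(A) ⊇ FOLLOW(S) ⊇ {$,a,c,d}; new: +{$}
  S→c B: FOLLOW(B) ⊇ FOLLOW(S) ⊇ {$,a,c,d}; new: +{$,a,c,d}
  S: {$,a,c,d}  A: {$,a,c,d}  B: {$,a,c,d}
round 2: — fixpoint
  S: {$,a,c,d}  A: {$,a,c,d}  B: {$,a,c,d}

FOLLOW(A) = ["$", "a", "c", "d"]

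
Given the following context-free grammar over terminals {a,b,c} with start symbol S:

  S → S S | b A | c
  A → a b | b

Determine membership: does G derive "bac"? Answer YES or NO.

CNF form of G:
  S -> S S | T1 A | c
  A -> T0 T1 | b
  T0 -> a
  T1 -> b

CYK fill:
  cell(0,0) b: {A,T1}  orig:{A}
  cell(1,1) a: {T0}  orig:{}
  cell(2,2) c: {S}
  cell(0,1) ba: ∅
  cell(1,2) ac: ∅
  cell(0,2) bac: ∅

S ∉ T[0,2] ⇒ NO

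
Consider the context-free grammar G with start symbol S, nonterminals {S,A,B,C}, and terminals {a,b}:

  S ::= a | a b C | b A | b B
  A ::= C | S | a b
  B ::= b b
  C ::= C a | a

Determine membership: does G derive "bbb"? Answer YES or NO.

Convert to CNF:
  S -> T0 X3 | T1 A | T1 B | a
  A -> C T0 | T0 T1 | T0 X2 | T1 A | T1 B | a
  B -> T1 T1
  C -> C T0 | a
  T0 -> a
  T1 -> b
  X2 -> T1 C
  X3 -> T1 C

Fill CYK table bottom-up:
  [0..0]={T1}  "b"  orig:{}
  [1..1]={T1}  "b"  orig:{}
  [2..2]={T1}  "b"  orig:{}
  [0..1]={B}  "bb"
  [1..2]={B}  "bb"
  [0..2]={A,S}  "bbb"

S ∈ T[0,2] ⇒ YES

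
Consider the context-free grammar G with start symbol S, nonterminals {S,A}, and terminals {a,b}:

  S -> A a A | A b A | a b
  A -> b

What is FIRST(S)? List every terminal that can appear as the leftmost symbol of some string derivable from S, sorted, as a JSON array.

FIRST sets, iterate to fixpoint:
iter 1:
  A via A→b: +{b}
  S via S→A a A: +{b}
  S via S→a b: +{a}
  FIRST[S]={a,b}  FIRST[A]={b}
iter 2: — fixpoint
  FIRST[S]={a,b}  FIRST[A]={b}

FIRST(S) = ["a", "b"]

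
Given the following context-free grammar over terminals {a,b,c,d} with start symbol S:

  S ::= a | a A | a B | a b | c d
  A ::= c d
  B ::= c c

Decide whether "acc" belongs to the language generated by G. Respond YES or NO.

CNF form of G:
  S -> T0 T1 | T2 A | T2 B | T2 T3 | a
  A -> T0 T1
  B -> T0 T0
  T0 -> c
  T1 -> d
  T2 -> a
  T3 -> b

Fill CYK table bottom-up:
  T[0,0] 'a' = {S,T2}  orig:{S}
  T[1,1] 'c' = {T0}  orig:{}
  T[2,2] 'c' = {T0}  orig:{}
  T[0,1] 'ac' = ∅
  T[1,2] 'cc' = {B}
  T[0,2] 'acc' = {S}

S ∈ T[0,2] ⇒ YES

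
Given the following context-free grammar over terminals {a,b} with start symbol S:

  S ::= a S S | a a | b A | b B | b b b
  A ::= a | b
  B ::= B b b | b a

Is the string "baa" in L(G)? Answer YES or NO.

Convert to CNF:
  S -> T0 A | T0 B | T0 X4 | T1 T1 | T1 X3
  A -> a | b
  B -> B X2 | T0 T1
  T0 -> b
  T1 -> a
  X2 -> T0 T0
  X3 -> S S
  X4 -> T0 T0

CYK fill:
  cell(0,0) b: {A,T0}  orig:{A}
  cell(1,1) a: {A,T1}  orig:{A}
  cell(2,2) a: {A,T1}  orig:{A}
  cell(0,1) ba: {B,S}
  cell(1,2) aa: {S}
  cell(0,2) baa: ∅

S ∉ T[0,2] ⇒ NO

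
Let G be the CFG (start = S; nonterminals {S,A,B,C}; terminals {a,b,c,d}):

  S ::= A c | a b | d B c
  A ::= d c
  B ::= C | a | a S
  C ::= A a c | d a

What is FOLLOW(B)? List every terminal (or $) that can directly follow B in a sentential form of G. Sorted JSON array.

FIRST sets, iterate to fixpoint:
[1]
  A via A→d c: +{d}
  B via B→a: +{a}
  C via C→A a c: +{d}
  S via S→A c: +{d}
  S via S→a b: +{a}
  S: {a,d}  A: {d}  B: {a}  C: {d}
[2]
  B via B→C: +{d}
  S: {a,d}  A: {d}  B: {a,d}  C: {d}
[3] — fixpoint
  S: {a,d}  A: {d}  B: {a,d}  C: {d}

FOLLOW sets:
seed FOLLOW(S) with $
pass 1:
  C→A a c: FOLLOW(A) ⊇ FIRST(a) = {a}; new: +{a}
  S→A c: FOLLOW(A) ⊇ FIRST(c) = {c}; new: +{c}
  S→d B c: FOLLOW(B) ⊇ FIRST(c) = {c}; new: +{c}
  FOLLOW(S)={$}  FOLLOW(A)={a,c}  FOLLOW(B)={c}  FOLLOW(C)={}
pass 2:
  B→C: FOLLOW(C) ⊇ FOLLOW(B) ⊇ {c}; new: +{c}
  B→a S: FOLLOW(S) ⊇ FOLLOW(B) ⊇ {c}; new: +{c}
  FOLLOW(S)={$,c}  FOLLOW(A)={a,c}  FOLLOW(B)={c}  FOLLOW(C)={c}
pass 3: done
  FOLLOW(S)={$,c}  FOLLOW(A)={a,c}  FOLLOW(B)={c}  FOLLOW(C)={c}

FOLLOW(B) = ["c"]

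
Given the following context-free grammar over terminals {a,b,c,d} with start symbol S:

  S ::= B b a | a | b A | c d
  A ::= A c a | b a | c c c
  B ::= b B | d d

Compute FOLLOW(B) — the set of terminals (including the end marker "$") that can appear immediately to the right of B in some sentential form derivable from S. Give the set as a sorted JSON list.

Compute FIRST by fixpoint:
pass 1:
  A via A→b a: +{b}
  A via A→c c c: +{c}
  B via B→b B: +{b}
  B via B→d d: +{d}
  S via S→B b a: +{b,d}
  S via S→a: +{a}
  S via S→c d: +{c}
  S: {a,b,c,d}  A: {b,c}  B: {b,d}
pass 2: (stable)
  S: {a,b,c,d}  A: {b,c}  B: {b,d}

FOLLOW iteration:
FOLLOW(S) := {$}
round 1:
  A→A c a: FOLLOW(A) ⊇ FIRST(c) = {c}; new: +{c}
  S→B b a: FOLLOW(B) ⊇ FIRST(b) = {b}; new: +{b}
  S→b A: FOLLOW(A) ⊇ FOLLOW(S) ⊇ {$}; new: +{$}
  S: {$}  A: {$,c}  B: {b}
round 2: (no change)
  S: {$}  A: {$,c}  B: {b}

FOLLOW(B) = ["b"]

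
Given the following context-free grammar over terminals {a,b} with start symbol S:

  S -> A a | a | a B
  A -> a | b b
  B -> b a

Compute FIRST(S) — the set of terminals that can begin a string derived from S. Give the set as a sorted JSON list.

FIRST iteration:
[1]
  A via A→a: +{a}
  A via A→b b: +{b}
  B via B→b a: +{b}
  S via S→A a: +{a,b}
  S: {a,b}  A: {a,b}  B: {b}
[2] — fixpoint
  S: {a,b}  A: {a,b}  B: {b}

FIRST(S) = ["a", "b"]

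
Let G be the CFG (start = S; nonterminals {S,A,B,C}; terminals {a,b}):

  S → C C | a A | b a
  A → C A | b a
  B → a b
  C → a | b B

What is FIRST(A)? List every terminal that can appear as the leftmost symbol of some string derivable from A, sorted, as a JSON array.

FIRST sets, iterate to fixpoint:
iter 1:
  A via A→b a: +{b}
  B via B→a b: +{a}
  C via C→a: +{a}
  C via C→b B: +{b}
  S via S→C C: +{a,b}
  FIRST(S)={a,b}  FIRST(A)={b}  FIRST(B)={a}  FIRST(C)={a,b}
iter 2:
  A via A→C A: +{a}
  FIRST(S)={a,b}  FIRST(A)={a,b}  FIRST(B)={a}  FIRST(C)={a,b}
iter 3: (stable)
  FIRST(S)={a,b}  FIRST(A)={a,b}  FIRST(B)={a}  FIRST(C)={a,b}

FIRST(A) = ["a", "b"]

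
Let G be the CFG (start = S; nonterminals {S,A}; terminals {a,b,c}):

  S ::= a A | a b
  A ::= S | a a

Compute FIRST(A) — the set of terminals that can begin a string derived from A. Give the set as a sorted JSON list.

FIRST iteration:
round 1:
  A via A→a a: +{a}
  S via S→a A: +{a}
  FIRST[S]={a}  FIRST[A]={a}
round 2: (no change)
  FIRST[S]={a}  FIRST[A]={a}

FIRST(A) = ["a"]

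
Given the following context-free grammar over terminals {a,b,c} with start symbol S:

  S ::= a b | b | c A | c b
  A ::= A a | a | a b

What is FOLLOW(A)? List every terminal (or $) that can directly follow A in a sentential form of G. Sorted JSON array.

Compute FIRST by fixpoint:
[1]
  A via A→a: +{a}
  S via S→a b: +{a}
  S via S→b: +{b}
  S via S→c A: +{c}
  S: {a,b,c}  A: {a}
[2] done
  S: {a,b,c}  A: {a}

Compute FOLLOW by fixpoint:
initialize: $ ∈ FOLLOW(S)
[1]
  A→A a: FOLLOW(A) ⊇ FIRST(a) = {a}; new: +{a}
  S→c A: FOLLOW(A) ⊇ FOLLOW(S) ⊇ {$}; new: +{$}
  FOLLOW[S]={$}  FOLLOW[A]={$,a}
[2] — fixpoint
  FOLLOW[S]={$}  FOLLOW[A]={$,a}

FOLLOW(A) = ["$", "a"]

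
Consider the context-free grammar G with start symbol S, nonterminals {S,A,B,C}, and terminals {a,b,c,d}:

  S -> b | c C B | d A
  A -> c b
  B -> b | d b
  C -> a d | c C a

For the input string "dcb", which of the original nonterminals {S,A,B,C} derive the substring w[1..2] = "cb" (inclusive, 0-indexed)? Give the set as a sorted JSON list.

Convert to CNF:
  S -> T0 X5 | T2 A | b
  A -> T0 T1
  B -> T2 T1 | b
  C -> T0 X4 | T3 T2
  T0 -> c
  T1 -> b
  T2 -> d
  T3 -> a
  X4 -> C T3
  X5 -> C B

Fill CYK table bottom-up — only the sub-triangle for w[1..2]:
  T[1,1] 'c' = {T0}  orig:{}
  T[2,2] 'b' = {B,S,T1}  orig:{B,S}
  T[1,2] 'cb' = {A}

Original NTs in T[1,2] deriving "cb": ["A"]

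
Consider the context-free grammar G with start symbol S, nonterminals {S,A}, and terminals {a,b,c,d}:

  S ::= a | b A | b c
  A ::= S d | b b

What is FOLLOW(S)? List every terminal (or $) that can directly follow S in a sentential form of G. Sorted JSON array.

FIRST sets, iterate to fixpoint:
[1]
  A via A→b b: +{b}
  S via S→a: +{a}
  S via S→b A: +{b}
  FIRST(S)={a,b}  FIRST(A)={b}
[2]
  A via A→S d: +{a}
  FIRST(S)={a,b}  FIRST(A)={a,b}
[3] done
  FIRST(S)={a,b}  FIRST(A)={a,b}

Compute FOLLOW by fixpoint:
seed FOLLOW(S) with $
pass 1:
  A→S d: FOLLOW(S) ⊇ FIRST(d) = {d}; new: +{d}
  S→b A: FOLLOW(A) ⊇ FOLLOW(S) ⊇ {$,d}; new: +{$,d}
  FOLLOW[S]={$,d}  FOLLOW[A]={$,d}
pass 2: done
  FOLLOW[S]={$,d}  FOLLOW[A]={$,d}

FOLLOW(S) = ["$", "d"]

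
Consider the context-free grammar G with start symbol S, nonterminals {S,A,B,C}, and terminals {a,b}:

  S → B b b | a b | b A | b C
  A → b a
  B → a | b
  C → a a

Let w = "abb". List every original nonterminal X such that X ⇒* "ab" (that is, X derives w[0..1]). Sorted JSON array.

Convert to CNF:
  S -> B X2 | T0 A | T0 C | T1 T0
  A -> T0 T1
  B -> a | b
  C -> T1 T1
  T0 -> b
  T1 -> a
  X2 -> T0 T0

CYK fill (cells [i..j] with 0 ≤ i ≤ j ≤ 1 only):
  cell(0,0) a: {B,T1}  orig:{B}
  cell(1,1) b: {B,T0}  orig:{B}
  cell(0,1) ab: {S}

Original NTs in T[0,1] deriving "ab": ["S"]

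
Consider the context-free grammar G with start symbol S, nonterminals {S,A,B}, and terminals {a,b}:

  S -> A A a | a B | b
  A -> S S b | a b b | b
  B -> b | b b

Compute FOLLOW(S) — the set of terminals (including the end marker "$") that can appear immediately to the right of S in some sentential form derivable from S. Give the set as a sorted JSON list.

FIRST sets, iterate to fixpoint:
iter 1:
  A via A→a b b: +{a}
  A via A→b: +{b}
  B via B→b: +{b}
  S via S→A A a: +{a,b}
  FIRST[S]={a,b}  FIRST[A]={a,b}  FIRST[B]={b}
iter 2: (stable)
  FIRST[S]={a,b}  FIRST[A]={a,b}  FIRST[B]={b}

FOLLOW sets:
seed FOLLOW(S) with $
pass 1:
  A→S S b: FOLLOW(S) ⊇ FIRST(S) = {a,b}; new: +{a,b}
  S→A A a: FOLLOW(A) ⊇ FIRST(A) = {a,b}; new: +{a,b}
  S→a B: FOLLOW(B) ⊇ FOLLOW(S) ⊇ {$,a,b}; new: +{$,a,b}
  FOLLOW(S)={$,a,b}  FOLLOW(A)={a,b}  FOLLOW(B)={$,a,b}
pass 2: — fixpoint
  FOLLOW(S)={$,a,b}  FOLLOW(A)={a,b}  FOLLOW(B)={$,a,b}

FOLLOW(S) = ["$", "a", "b"]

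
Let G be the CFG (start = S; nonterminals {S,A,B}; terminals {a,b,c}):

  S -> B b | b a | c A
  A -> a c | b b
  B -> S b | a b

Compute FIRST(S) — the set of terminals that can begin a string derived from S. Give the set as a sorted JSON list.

FIRST iteration:
iter 1:
  A via A→a c: +{a}
  A via A→b b: +{b}
  B via B→a b: +{a}
  S via S→B b: +{a}
  S via S→b a: +{b}
  S via S→c A: +{c}
  FIRST[S]={a,b,c}  FIRST[A]={a,b}  FIRST[B]={a}
iter 2:
  B via B→S b: +{b,c}
  FIRST[S]={a,b,c}  FIRST[A]={a,b}  FIRST[B]={a,b,c}
iter 3: (stable)
  FIRST[S]={a,b,c}  FIRST[A]={a,b}  FIRST[B]={a,b,c}

FIRST(S) = ["a", "b", "c"]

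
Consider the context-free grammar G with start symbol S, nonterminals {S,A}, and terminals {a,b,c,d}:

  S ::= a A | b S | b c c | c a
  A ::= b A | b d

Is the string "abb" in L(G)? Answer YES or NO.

Convert to CNF:
  S -> T0 S | T0 X4 | T2 A | T3 T2
  A -> T0 A | T0 T1
  T0 -> b
  T1 -> d
  T2 -> a
  T3 -> c
  X4 -> T3 T3

Fill CYK table bottom-up:
  T[0,0] 'a' = {T2}  orig:{}
  T[1,1] 'b' = {T0}  orig:{}
  T[2,2] 'b' = {T0}  orig:{}
  T[0,1] 'ab' = ∅
  T[1,2] 'bb' = ∅
  T[0,2] 'abb' = ∅

S ∉ T[0,2] ⇒ NO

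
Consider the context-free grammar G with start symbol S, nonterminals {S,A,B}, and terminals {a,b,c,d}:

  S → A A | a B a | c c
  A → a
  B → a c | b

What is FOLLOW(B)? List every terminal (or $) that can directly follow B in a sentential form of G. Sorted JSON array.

FIRST iteration:
pass 1:
  A via A→a: +{a}
  B via B→a c: +{a}
  B via B→b: +{b}
  S via S→A A: +{a}
  S via S→c c: +{c}
  S: {a,c}  A: {a}  B: {a,b}
pass 2: — fixpoint
  S: {a,c}  A: {a}  B: {a,b}

Compute FOLLOW by fixpoint:
FOLLOW(S) := {$}
[1]
  S→A A: FOLLOW(A) ⊇ FIRST(A) = {a}; new: +{a}
  S→A A: FOLLOW(A) ⊇ FOLLOW(S) ⊇ {$}; new: +{$}
  S→a B a: FOLLOW(B) ⊇ FIRST(a) = {a}; new: +{a}
  S: {$}  A: {$,a}  B: {a}
[2] done
  S: {$}  A: {$,a}  B: {a}

FOLLOW(B) = ["a"]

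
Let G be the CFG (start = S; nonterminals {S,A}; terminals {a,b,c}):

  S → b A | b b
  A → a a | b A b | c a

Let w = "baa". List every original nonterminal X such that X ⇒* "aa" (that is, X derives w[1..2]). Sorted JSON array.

CNF form of G:
  S -> T1 A | T1 T1
  A -> T0 T0 | T1 X3 | T2 T0
  T0 -> a
  T1 -> b
  T2 -> c
  X3 -> A T1

CYK fill — only the sub-triangle for w[1..2]:
  [1..1]={T0}  "a"  orig:{}
  [2..2]={T0}  "a"  orig:{}
  [1..2]={A}  "aa"

Original NTs in T[1,2] deriving "aa": ["A"]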